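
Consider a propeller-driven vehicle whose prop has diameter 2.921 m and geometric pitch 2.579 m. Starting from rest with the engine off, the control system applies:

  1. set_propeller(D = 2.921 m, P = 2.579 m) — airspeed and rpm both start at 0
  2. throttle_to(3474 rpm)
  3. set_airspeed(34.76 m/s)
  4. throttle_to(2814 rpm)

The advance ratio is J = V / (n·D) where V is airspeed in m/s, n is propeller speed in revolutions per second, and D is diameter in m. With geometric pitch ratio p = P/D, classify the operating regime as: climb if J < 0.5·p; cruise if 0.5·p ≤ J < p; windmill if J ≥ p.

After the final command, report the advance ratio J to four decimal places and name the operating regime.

J = 0.2537, regime = climb

set_propeller: D = 2.921 m, P = 2.579 m (p = P/D = 0.882917); state ← (V=0, rpm=0)
throttle_to(3474): rpm ← 3474
set_airspeed(34.76): V ← 34.76 m/s
throttle_to(2814): rpm ← 2814
final state: V = 34.76 m/s, rpm = 2814 → n = rpm/60 = 46.900000 rev/s
J = V / (n·D) = 34.76 / (46.900000 × 2.921) = 0.253732
regime bands: climb J<0.4415 | cruise [0.4415, 0.8829) | windmill J≥0.8829
J = 0.2537 → climb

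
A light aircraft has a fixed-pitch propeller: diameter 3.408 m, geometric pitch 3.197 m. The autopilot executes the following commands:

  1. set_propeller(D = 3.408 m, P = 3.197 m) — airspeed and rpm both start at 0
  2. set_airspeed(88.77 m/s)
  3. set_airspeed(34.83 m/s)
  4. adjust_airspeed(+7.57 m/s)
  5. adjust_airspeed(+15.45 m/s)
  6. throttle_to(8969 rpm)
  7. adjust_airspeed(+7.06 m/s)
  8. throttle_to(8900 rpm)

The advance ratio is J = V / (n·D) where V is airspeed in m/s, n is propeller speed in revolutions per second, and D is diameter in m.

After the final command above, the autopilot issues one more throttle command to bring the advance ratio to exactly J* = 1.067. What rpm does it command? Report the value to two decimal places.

rpm = 1071.02

set_propeller: D = 3.408 m, P = 3.197 m (p = P/D = 0.938087); state ← (V=0, rpm=0)
set_airspeed(88.77): V ← 88.77 m/s
set_airspeed(34.83): V ← 34.83 m/s
adjust_airspeed(+7.57): V ← 34.83 +7.57 = 42.4 m/s
adjust_airspeed(+15.45): V ← 42.4 +15.45 = 57.85 m/s
throttle_to(8969): rpm ← 8969
adjust_airspeed(+7.06): V ← 57.85 +7.06 = 64.91 m/s
throttle_to(8900): rpm ← 8900
final state: V = 64.91 m/s, rpm = 8900 → n = rpm/60 = 148.333333 rev/s
target J* = 1.067; solve J* = V/(n·D) for n: n = V/(J*·D) = 64.91/(1.067 × 3.408) = 17.850386 rev/s
rpm = 60·n = 1071.023140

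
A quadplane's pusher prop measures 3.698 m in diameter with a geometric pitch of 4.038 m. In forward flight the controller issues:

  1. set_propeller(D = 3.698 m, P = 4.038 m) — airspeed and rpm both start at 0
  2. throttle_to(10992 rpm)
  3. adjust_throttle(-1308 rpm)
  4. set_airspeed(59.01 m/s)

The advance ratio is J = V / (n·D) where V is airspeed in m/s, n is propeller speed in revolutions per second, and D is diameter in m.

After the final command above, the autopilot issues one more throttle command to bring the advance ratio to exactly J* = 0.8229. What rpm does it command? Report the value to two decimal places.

rpm = 1163.49

set_propeller: D = 3.698 m, P = 4.038 m (p = P/D = 1.091942); state ← (V=0, rpm=0)
throttle_to(10992): rpm ← 10992
adjust_throttle(-1308): rpm ← 10992 -1308 = 9684
set_airspeed(59.01): V ← 59.01 m/s
final state: V = 59.01 m/s, rpm = 9684 → n = rpm/60 = 161.400000 rev/s
target J* = 0.8229; solve J* = V/(n·D) for n: n = V/(J*·D) = 59.01/(0.8229 × 3.698) = 19.391511 rev/s
rpm = 60·n = 1163.490645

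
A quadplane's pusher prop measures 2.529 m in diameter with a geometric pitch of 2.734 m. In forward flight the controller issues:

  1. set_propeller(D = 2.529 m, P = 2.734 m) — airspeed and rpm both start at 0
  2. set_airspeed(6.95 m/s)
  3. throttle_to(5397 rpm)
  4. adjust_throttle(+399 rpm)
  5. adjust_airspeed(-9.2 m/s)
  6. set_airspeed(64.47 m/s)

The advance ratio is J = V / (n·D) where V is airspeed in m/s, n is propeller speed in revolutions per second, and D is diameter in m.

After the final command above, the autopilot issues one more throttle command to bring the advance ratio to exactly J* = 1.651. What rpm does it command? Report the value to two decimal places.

set_propeller: D = 2.529 m, P = 2.734 m (p = P/D = 1.081060); state ← (V=0, rpm=0)
set_airspeed(6.95): V ← 6.95 m/s
throttle_to(5397): rpm ← 5397
adjust_throttle(+399): rpm ← 5397 +399 = 5796
adjust_airspeed(-9.2): V ← 6.95 -9.2 = -2.25 m/s
set_airspeed(64.47): V ← 64.47 m/s
final state: V = 64.47 m/s, rpm = 5796 → n = rpm/60 = 96.600000 rev/s
target J* = 1.651; solve J* = V/(n·D) for n: n = V/(J*·D) = 64.47/(1.651 × 2.529) = 15.440515 rev/s
rpm = 60·n = 926.430870

rpm = 926.43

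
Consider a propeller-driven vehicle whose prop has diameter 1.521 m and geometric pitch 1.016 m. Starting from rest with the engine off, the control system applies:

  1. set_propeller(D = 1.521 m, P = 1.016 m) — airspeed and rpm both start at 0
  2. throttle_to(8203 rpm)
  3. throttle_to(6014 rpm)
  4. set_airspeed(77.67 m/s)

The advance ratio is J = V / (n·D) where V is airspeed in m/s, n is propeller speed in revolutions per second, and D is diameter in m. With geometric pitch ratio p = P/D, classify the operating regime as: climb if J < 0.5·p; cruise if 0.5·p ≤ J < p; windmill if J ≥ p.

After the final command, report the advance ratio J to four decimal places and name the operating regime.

J = 0.5095, regime = cruise

set_propeller: D = 1.521 m, P = 1.016 m (p = P/D = 0.667982); state ← (V=0, rpm=0)
throttle_to(8203): rpm ← 8203
throttle_to(6014): rpm ← 6014
set_airspeed(77.67): V ← 77.67 m/s
final state: V = 77.67 m/s, rpm = 6014 → n = rpm/60 = 100.233333 rev/s
J = V / (n·D) = 77.67 / (100.233333 × 1.521) = 0.509462
regime bands: climb J<0.3340 | cruise [0.3340, 0.6680) | windmill J≥0.6680
J = 0.5095 → cruise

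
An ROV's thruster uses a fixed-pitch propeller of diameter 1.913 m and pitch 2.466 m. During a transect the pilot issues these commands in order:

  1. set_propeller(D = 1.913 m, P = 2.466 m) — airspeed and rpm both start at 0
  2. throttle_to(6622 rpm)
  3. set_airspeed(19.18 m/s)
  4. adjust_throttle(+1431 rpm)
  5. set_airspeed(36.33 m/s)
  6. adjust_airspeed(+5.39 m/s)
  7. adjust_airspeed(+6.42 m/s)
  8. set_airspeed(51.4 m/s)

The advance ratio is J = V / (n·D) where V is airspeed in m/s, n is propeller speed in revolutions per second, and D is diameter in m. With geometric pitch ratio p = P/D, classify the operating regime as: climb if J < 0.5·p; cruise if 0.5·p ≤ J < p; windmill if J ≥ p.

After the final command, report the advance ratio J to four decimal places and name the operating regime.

J = 0.2002, regime = climb

set_propeller: D = 1.913 m, P = 2.466 m (p = P/D = 1.289075); state ← (V=0, rpm=0)
throttle_to(6622): rpm ← 6622
set_airspeed(19.18): V ← 19.18 m/s
adjust_throttle(+1431): rpm ← 6622 +1431 = 8053
set_airspeed(36.33): V ← 36.33 m/s
adjust_airspeed(+5.39): V ← 36.33 +5.39 = 41.72 m/s
adjust_airspeed(+6.42): V ← 41.72 +6.42 = 48.14 m/s
set_airspeed(51.4): V ← 51.4 m/s
final state: V = 51.4 m/s, rpm = 8053 → n = rpm/60 = 134.216667 rev/s
J = V / (n·D) = 51.4 / (134.216667 × 1.913) = 0.200190
regime bands: climb J<0.6445 | cruise [0.6445, 1.2891) | windmill J≥1.2891
J = 0.2002 → climb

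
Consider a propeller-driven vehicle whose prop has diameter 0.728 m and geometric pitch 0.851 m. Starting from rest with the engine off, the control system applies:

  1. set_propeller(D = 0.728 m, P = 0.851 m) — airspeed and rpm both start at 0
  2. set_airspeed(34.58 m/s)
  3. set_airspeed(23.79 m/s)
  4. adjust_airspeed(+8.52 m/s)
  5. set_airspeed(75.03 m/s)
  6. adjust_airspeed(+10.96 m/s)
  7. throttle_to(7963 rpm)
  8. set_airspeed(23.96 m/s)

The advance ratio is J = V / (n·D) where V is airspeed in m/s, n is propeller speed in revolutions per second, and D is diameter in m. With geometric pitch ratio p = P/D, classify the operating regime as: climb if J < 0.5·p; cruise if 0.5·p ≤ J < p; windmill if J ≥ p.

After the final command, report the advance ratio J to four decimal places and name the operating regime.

set_propeller: D = 0.728 m, P = 0.851 m (p = P/D = 1.168956); state ← (V=0, rpm=0)
set_airspeed(34.58): V ← 34.58 m/s
set_airspeed(23.79): V ← 23.79 m/s
adjust_airspeed(+8.52): V ← 23.79 +8.52 = 32.31 m/s
set_airspeed(75.03): V ← 75.03 m/s
adjust_airspeed(+10.96): V ← 75.03 +10.96 = 85.99 m/s
throttle_to(7963): rpm ← 7963
set_airspeed(23.96): V ← 23.96 m/s
final state: V = 23.96 m/s, rpm = 7963 → n = rpm/60 = 132.716667 rev/s
J = V / (n·D) = 23.96 / (132.716667 × 0.728) = 0.247988
regime bands: climb J<0.5845 | cruise [0.5845, 1.1690) | windmill J≥1.1690
J = 0.2480 → climb

J = 0.2480, regime = climb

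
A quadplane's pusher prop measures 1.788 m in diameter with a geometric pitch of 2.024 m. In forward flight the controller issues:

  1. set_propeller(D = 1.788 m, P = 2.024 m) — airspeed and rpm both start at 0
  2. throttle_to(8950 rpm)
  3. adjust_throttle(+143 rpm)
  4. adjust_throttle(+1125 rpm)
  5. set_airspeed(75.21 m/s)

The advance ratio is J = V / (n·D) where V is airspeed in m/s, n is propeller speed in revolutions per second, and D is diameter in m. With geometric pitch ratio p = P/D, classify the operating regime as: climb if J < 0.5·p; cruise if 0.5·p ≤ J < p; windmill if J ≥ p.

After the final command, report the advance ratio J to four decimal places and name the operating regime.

set_propeller: D = 1.788 m, P = 2.024 m (p = P/D = 1.131991); state ← (V=0, rpm=0)
throttle_to(8950): rpm ← 8950
adjust_throttle(+143): rpm ← 8950 +143 = 9093
adjust_throttle(+1125): rpm ← 9093 +1125 = 10218
set_airspeed(75.21): V ← 75.21 m/s
final state: V = 75.21 m/s, rpm = 10218 → n = rpm/60 = 170.300000 rev/s
J = V / (n·D) = 75.21 / (170.300000 × 1.788) = 0.246998
regime bands: climb J<0.5660 | cruise [0.5660, 1.1320) | windmill J≥1.1320
J = 0.2470 → climb

J = 0.2470, regime = climb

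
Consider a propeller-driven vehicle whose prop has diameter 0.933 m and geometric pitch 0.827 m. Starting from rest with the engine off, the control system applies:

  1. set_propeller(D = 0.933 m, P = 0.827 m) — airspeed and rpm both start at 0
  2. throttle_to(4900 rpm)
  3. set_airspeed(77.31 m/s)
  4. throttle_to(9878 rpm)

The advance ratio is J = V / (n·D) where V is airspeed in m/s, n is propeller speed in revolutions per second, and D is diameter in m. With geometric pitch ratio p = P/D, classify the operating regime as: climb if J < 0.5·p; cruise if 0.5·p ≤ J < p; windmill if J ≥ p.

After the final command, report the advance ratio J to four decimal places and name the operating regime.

J = 0.5033, regime = cruise

set_propeller: D = 0.933 m, P = 0.827 m (p = P/D = 0.886388); state ← (V=0, rpm=0)
throttle_to(4900): rpm ← 4900
set_airspeed(77.31): V ← 77.31 m/s
throttle_to(9878): rpm ← 9878
final state: V = 77.31 m/s, rpm = 9878 → n = rpm/60 = 164.633333 rev/s
J = V / (n·D) = 77.31 / (164.633333 × 0.933) = 0.503311
regime bands: climb J<0.4432 | cruise [0.4432, 0.8864) | windmill J≥0.8864
J = 0.5033 → cruise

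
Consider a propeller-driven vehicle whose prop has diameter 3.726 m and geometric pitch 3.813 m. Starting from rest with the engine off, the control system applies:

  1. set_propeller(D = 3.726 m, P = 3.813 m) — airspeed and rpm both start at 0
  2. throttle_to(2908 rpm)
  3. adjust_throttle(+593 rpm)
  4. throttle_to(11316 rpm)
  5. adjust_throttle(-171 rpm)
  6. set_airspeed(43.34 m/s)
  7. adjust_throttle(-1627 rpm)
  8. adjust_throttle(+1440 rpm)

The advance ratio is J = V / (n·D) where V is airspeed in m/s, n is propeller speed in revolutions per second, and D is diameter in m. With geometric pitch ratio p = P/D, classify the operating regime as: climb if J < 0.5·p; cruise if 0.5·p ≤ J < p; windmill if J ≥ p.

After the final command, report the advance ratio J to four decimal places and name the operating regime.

set_propeller: D = 3.726 m, P = 3.813 m (p = P/D = 1.023349); state ← (V=0, rpm=0)
throttle_to(2908): rpm ← 2908
adjust_throttle(+593): rpm ← 2908 +593 = 3501
throttle_to(11316): rpm ← 11316
adjust_throttle(-171): rpm ← 11316 -171 = 11145
set_airspeed(43.34): V ← 43.34 m/s
adjust_throttle(-1627): rpm ← 11145 -1627 = 9518
adjust_throttle(+1440): rpm ← 9518 +1440 = 10958
final state: V = 43.34 m/s, rpm = 10958 → n = rpm/60 = 182.633333 rev/s
J = V / (n·D) = 43.34 / (182.633333 × 3.726) = 0.063689
regime bands: climb J<0.5117 | cruise [0.5117, 1.0233) | windmill J≥1.0233
J = 0.0637 → climb

J = 0.0637, regime = climb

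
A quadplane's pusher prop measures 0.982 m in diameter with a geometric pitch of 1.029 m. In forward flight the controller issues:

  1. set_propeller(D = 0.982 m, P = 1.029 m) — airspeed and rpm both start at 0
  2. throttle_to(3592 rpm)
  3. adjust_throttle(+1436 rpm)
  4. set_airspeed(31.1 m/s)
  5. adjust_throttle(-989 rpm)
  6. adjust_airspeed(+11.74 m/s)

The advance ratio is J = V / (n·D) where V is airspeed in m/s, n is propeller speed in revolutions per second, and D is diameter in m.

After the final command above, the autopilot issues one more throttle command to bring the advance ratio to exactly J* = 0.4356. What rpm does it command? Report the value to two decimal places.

rpm = 6008.99

set_propeller: D = 0.982 m, P = 1.029 m (p = P/D = 1.047862); state ← (V=0, rpm=0)
throttle_to(3592): rpm ← 3592
adjust_throttle(+1436): rpm ← 3592 +1436 = 5028
set_airspeed(31.1): V ← 31.1 m/s
adjust_throttle(-989): rpm ← 5028 -989 = 4039
adjust_airspeed(+11.74): V ← 31.1 +11.74 = 42.84 m/s
final state: V = 42.84 m/s, rpm = 4039 → n = rpm/60 = 67.316667 rev/s
target J* = 0.4356; solve J* = V/(n·D) for n: n = V/(J*·D) = 42.84/(0.4356 × 0.982) = 100.149804 rev/s
rpm = 60·n = 6008.988235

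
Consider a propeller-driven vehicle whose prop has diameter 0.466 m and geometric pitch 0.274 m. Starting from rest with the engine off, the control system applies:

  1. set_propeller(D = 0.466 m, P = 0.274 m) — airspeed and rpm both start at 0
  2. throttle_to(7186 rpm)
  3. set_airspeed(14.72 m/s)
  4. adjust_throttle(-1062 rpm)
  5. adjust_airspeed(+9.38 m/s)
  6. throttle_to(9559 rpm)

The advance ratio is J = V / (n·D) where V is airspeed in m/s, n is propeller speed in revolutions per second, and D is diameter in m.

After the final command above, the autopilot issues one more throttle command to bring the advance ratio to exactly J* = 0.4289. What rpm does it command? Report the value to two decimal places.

set_propeller: D = 0.466 m, P = 0.274 m (p = P/D = 0.587983); state ← (V=0, rpm=0)
throttle_to(7186): rpm ← 7186
set_airspeed(14.72): V ← 14.72 m/s
adjust_throttle(-1062): rpm ← 7186 -1062 = 6124
adjust_airspeed(+9.38): V ← 14.72 +9.38 = 24.1 m/s
throttle_to(9559): rpm ← 9559
final state: V = 24.1 m/s, rpm = 9559 → n = rpm/60 = 159.316667 rev/s
target J* = 0.4289; solve J* = V/(n·D) for n: n = V/(J*·D) = 24.1/(0.4289 × 0.466) = 120.579945 rev/s
rpm = 60·n = 7234.796670

rpm = 7234.80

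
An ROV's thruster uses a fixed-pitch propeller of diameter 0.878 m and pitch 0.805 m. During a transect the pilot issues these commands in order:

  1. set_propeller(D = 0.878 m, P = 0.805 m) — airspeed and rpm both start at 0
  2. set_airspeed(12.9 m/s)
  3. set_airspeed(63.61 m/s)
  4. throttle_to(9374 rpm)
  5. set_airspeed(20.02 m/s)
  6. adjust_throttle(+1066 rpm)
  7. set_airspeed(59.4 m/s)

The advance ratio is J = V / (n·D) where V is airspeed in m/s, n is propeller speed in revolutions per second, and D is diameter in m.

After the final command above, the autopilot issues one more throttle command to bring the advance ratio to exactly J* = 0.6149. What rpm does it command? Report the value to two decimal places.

set_propeller: D = 0.878 m, P = 0.805 m (p = P/D = 0.916856); state ← (V=0, rpm=0)
set_airspeed(12.9): V ← 12.9 m/s
set_airspeed(63.61): V ← 63.61 m/s
throttle_to(9374): rpm ← 9374
set_airspeed(20.02): V ← 20.02 m/s
adjust_throttle(+1066): rpm ← 9374 +1066 = 10440
set_airspeed(59.4): V ← 59.4 m/s
final state: V = 59.4 m/s, rpm = 10440 → n = rpm/60 = 174.000000 rev/s
target J* = 0.6149; solve J* = V/(n·D) for n: n = V/(J*·D) = 59.4/(0.6149 × 0.878) = 110.024002 rev/s
rpm = 60·n = 6601.440092

rpm = 6601.44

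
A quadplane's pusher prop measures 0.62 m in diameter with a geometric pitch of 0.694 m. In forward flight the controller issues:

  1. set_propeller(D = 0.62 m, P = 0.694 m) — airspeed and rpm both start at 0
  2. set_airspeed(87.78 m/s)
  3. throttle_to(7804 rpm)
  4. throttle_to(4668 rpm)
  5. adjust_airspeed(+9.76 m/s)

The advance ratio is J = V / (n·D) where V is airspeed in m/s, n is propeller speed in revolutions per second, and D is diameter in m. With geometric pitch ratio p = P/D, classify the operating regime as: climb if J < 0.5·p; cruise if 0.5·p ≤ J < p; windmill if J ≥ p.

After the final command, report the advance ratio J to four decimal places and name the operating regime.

set_propeller: D = 0.62 m, P = 0.694 m (p = P/D = 1.119355); state ← (V=0, rpm=0)
set_airspeed(87.78): V ← 87.78 m/s
throttle_to(7804): rpm ← 7804
throttle_to(4668): rpm ← 4668
adjust_airspeed(+9.76): V ← 87.78 +9.76 = 97.54 m/s
final state: V = 97.54 m/s, rpm = 4668 → n = rpm/60 = 77.800000 rev/s
J = V / (n·D) = 97.54 / (77.800000 × 0.62) = 2.022141
regime bands: climb J<0.5597 | cruise [0.5597, 1.1194) | windmill J≥1.1194
J = 2.0221 → windmill

J = 2.0221, regime = windmill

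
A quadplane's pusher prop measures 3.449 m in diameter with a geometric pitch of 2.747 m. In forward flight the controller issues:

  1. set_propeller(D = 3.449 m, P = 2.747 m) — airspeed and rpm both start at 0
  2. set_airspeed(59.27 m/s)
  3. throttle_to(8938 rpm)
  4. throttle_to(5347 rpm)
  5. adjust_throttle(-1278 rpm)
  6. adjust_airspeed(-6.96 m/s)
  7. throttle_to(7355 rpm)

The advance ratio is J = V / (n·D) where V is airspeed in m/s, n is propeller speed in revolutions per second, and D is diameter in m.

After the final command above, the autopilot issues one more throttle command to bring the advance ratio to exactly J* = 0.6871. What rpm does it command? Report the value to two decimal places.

rpm = 1324.41

set_propeller: D = 3.449 m, P = 2.747 m (p = P/D = 0.796463); state ← (V=0, rpm=0)
set_airspeed(59.27): V ← 59.27 m/s
throttle_to(8938): rpm ← 8938
throttle_to(5347): rpm ← 5347
adjust_throttle(-1278): rpm ← 5347 -1278 = 4069
adjust_airspeed(-6.96): V ← 59.27 -6.96 = 52.31 m/s
throttle_to(7355): rpm ← 7355
final state: V = 52.31 m/s, rpm = 7355 → n = rpm/60 = 122.583333 rev/s
target J* = 0.6871; solve J* = V/(n·D) for n: n = V/(J*·D) = 52.31/(0.6871 × 3.449) = 22.073519 rev/s
rpm = 60·n = 1324.411147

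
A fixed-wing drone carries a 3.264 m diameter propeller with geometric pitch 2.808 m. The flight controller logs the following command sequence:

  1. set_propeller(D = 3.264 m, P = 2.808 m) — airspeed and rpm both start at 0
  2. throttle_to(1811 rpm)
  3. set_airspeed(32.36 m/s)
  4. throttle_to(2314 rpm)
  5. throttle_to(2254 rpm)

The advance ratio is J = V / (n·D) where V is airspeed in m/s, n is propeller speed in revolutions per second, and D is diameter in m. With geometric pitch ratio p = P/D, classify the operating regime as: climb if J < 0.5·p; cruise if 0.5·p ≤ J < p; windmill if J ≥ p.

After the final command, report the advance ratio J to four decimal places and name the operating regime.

set_propeller: D = 3.264 m, P = 2.808 m (p = P/D = 0.860294); state ← (V=0, rpm=0)
throttle_to(1811): rpm ← 1811
set_airspeed(32.36): V ← 32.36 m/s
throttle_to(2314): rpm ← 2314
throttle_to(2254): rpm ← 2254
final state: V = 32.36 m/s, rpm = 2254 → n = rpm/60 = 37.566667 rev/s
J = V / (n·D) = 32.36 / (37.566667 × 3.264) = 0.263910
regime bands: climb J<0.4301 | cruise [0.4301, 0.8603) | windmill J≥0.8603
J = 0.2639 → climb

J = 0.2639, regime = climb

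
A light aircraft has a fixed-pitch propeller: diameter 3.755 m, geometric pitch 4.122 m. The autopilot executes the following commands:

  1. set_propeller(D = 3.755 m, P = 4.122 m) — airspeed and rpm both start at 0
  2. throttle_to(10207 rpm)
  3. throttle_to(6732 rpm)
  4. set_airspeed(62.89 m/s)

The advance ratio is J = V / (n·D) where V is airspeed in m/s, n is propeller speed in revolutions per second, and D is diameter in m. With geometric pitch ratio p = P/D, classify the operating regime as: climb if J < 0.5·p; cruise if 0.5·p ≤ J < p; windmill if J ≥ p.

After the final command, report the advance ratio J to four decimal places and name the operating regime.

J = 0.1493, regime = climb

set_propeller: D = 3.755 m, P = 4.122 m (p = P/D = 1.097736); state ← (V=0, rpm=0)
throttle_to(10207): rpm ← 10207
throttle_to(6732): rpm ← 6732
set_airspeed(62.89): V ← 62.89 m/s
final state: V = 62.89 m/s, rpm = 6732 → n = rpm/60 = 112.200000 rev/s
J = V / (n·D) = 62.89 / (112.200000 × 3.755) = 0.149272
regime bands: climb J<0.5489 | cruise [0.5489, 1.0977) | windmill J≥1.0977
J = 0.1493 → climb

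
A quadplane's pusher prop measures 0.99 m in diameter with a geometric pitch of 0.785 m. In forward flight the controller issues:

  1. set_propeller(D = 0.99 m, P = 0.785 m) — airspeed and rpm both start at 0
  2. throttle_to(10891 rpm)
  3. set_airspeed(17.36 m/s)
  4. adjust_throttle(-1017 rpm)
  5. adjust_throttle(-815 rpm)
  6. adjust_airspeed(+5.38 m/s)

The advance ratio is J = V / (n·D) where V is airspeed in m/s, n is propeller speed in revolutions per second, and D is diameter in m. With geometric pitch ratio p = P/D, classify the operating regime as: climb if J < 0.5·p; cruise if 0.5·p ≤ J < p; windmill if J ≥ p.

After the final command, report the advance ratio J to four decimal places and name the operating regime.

J = 0.1521, regime = climb

set_propeller: D = 0.99 m, P = 0.785 m (p = P/D = 0.792929); state ← (V=0, rpm=0)
throttle_to(10891): rpm ← 10891
set_airspeed(17.36): V ← 17.36 m/s
adjust_throttle(-1017): rpm ← 10891 -1017 = 9874
adjust_throttle(-815): rpm ← 9874 -815 = 9059
adjust_airspeed(+5.38): V ← 17.36 +5.38 = 22.74 m/s
final state: V = 22.74 m/s, rpm = 9059 → n = rpm/60 = 150.983333 rev/s
J = V / (n·D) = 22.74 / (150.983333 × 0.99) = 0.152134
regime bands: climb J<0.3965 | cruise [0.3965, 0.7929) | windmill J≥0.7929
J = 0.1521 → climb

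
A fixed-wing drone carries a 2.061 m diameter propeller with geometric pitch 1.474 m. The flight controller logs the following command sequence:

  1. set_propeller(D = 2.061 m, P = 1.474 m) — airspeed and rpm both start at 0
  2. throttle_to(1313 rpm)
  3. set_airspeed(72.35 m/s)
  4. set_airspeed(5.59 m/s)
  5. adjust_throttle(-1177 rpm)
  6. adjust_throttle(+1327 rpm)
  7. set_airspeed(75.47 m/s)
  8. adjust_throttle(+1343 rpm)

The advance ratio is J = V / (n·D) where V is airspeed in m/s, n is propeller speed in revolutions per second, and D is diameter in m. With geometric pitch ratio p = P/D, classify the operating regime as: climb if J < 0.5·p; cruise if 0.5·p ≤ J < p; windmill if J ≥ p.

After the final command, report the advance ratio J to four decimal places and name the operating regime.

J = 0.7830, regime = windmill

set_propeller: D = 2.061 m, P = 1.474 m (p = P/D = 0.715187); state ← (V=0, rpm=0)
throttle_to(1313): rpm ← 1313
set_airspeed(72.35): V ← 72.35 m/s
set_airspeed(5.59): V ← 5.59 m/s
adjust_throttle(-1177): rpm ← 1313 -1177 = 136
adjust_throttle(+1327): rpm ← 136 +1327 = 1463
set_airspeed(75.47): V ← 75.47 m/s
adjust_throttle(+1343): rpm ← 1463 +1343 = 2806
final state: V = 75.47 m/s, rpm = 2806 → n = rpm/60 = 46.766667 rev/s
J = V / (n·D) = 75.47 / (46.766667 × 2.061) = 0.782997
regime bands: climb J<0.3576 | cruise [0.3576, 0.7152) | windmill J≥0.7152
J = 0.7830 → windmill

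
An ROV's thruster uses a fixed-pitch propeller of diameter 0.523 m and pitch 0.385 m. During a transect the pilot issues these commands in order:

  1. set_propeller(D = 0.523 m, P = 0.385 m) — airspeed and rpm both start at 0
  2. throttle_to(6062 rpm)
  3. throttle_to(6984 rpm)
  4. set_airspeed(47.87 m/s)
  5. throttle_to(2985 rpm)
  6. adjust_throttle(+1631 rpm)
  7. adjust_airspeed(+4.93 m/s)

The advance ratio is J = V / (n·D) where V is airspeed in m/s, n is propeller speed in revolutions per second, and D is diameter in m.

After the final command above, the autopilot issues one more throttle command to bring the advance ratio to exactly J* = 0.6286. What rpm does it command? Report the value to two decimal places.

rpm = 9636.27

set_propeller: D = 0.523 m, P = 0.385 m (p = P/D = 0.736138); state ← (V=0, rpm=0)
throttle_to(6062): rpm ← 6062
throttle_to(6984): rpm ← 6984
set_airspeed(47.87): V ← 47.87 m/s
throttle_to(2985): rpm ← 2985
adjust_throttle(+1631): rpm ← 2985 +1631 = 4616
adjust_airspeed(+4.93): V ← 47.87 +4.93 = 52.8 m/s
final state: V = 52.8 m/s, rpm = 4616 → n = rpm/60 = 76.933333 rev/s
target J* = 0.6286; solve J* = V/(n·D) for n: n = V/(J*·D) = 52.8/(0.6286 × 0.523) = 160.604554 rev/s
rpm = 60·n = 9636.273269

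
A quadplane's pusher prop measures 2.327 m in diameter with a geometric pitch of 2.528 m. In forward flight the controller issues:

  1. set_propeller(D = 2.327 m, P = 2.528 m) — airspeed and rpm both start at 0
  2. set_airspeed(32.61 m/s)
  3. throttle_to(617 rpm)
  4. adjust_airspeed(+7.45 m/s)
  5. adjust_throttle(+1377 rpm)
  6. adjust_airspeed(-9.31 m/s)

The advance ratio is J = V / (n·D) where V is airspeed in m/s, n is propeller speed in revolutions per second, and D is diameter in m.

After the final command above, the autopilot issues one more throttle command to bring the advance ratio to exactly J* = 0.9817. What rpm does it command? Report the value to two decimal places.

set_propeller: D = 2.327 m, P = 2.528 m (p = P/D = 1.086377); state ← (V=0, rpm=0)
set_airspeed(32.61): V ← 32.61 m/s
throttle_to(617): rpm ← 617
adjust_airspeed(+7.45): V ← 32.61 +7.45 = 40.06 m/s
adjust_throttle(+1377): rpm ← 617 +1377 = 1994
adjust_airspeed(-9.31): V ← 40.06 -9.31 = 30.75 m/s
final state: V = 30.75 m/s, rpm = 1994 → n = rpm/60 = 33.233333 rev/s
target J* = 0.9817; solve J* = V/(n·D) for n: n = V/(J*·D) = 30.75/(0.9817 × 2.327) = 13.460771 rev/s
rpm = 60·n = 807.646278

rpm = 807.65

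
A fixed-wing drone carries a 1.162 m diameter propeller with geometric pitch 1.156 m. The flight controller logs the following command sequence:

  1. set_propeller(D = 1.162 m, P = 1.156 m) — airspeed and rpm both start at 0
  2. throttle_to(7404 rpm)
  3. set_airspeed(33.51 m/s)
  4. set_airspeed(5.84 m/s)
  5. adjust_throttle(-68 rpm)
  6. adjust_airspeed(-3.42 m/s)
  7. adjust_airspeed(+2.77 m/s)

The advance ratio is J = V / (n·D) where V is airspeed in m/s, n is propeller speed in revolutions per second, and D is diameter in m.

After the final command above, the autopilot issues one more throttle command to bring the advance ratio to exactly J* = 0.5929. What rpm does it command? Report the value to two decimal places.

rpm = 451.99

set_propeller: D = 1.162 m, P = 1.156 m (p = P/D = 0.994836); state ← (V=0, rpm=0)
throttle_to(7404): rpm ← 7404
set_airspeed(33.51): V ← 33.51 m/s
set_airspeed(5.84): V ← 5.84 m/s
adjust_throttle(-68): rpm ← 7404 -68 = 7336
adjust_airspeed(-3.42): V ← 5.84 -3.42 = 2.42 m/s
adjust_airspeed(+2.77): V ← 2.42 +2.77 = 5.19 m/s
final state: V = 5.19 m/s, rpm = 7336 → n = rpm/60 = 122.266667 rev/s
target J* = 0.5929; solve J* = V/(n·D) for n: n = V/(J*·D) = 5.19/(0.5929 × 1.162) = 7.533205 rev/s
rpm = 60·n = 451.992293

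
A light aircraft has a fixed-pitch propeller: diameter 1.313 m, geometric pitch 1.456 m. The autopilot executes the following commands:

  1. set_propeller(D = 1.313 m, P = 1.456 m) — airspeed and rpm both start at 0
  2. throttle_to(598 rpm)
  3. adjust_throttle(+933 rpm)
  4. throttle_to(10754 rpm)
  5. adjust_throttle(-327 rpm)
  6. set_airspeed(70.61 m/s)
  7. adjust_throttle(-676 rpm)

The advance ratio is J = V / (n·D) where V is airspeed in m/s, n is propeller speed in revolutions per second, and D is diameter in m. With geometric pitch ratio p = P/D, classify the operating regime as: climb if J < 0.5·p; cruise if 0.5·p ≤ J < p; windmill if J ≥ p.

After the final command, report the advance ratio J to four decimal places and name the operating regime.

J = 0.3309, regime = climb

set_propeller: D = 1.313 m, P = 1.456 m (p = P/D = 1.108911); state ← (V=0, rpm=0)
throttle_to(598): rpm ← 598
adjust_throttle(+933): rpm ← 598 +933 = 1531
throttle_to(10754): rpm ← 10754
adjust_throttle(-327): rpm ← 10754 -327 = 10427
set_airspeed(70.61): V ← 70.61 m/s
adjust_throttle(-676): rpm ← 10427 -676 = 9751
final state: V = 70.61 m/s, rpm = 9751 → n = rpm/60 = 162.516667 rev/s
J = V / (n·D) = 70.61 / (162.516667 × 1.313) = 0.330905
regime bands: climb J<0.5545 | cruise [0.5545, 1.1089) | windmill J≥1.1089
J = 0.3309 → climb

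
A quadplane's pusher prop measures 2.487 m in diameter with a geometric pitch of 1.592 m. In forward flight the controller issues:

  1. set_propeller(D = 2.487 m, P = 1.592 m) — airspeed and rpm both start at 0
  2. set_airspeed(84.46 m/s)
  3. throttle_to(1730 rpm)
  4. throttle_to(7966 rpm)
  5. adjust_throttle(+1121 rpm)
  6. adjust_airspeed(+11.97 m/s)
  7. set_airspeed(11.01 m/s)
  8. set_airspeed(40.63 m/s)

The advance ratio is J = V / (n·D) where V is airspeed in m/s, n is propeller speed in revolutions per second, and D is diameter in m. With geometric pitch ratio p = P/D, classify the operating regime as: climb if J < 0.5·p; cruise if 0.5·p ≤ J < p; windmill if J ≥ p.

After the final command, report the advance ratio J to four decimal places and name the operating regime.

set_propeller: D = 2.487 m, P = 1.592 m (p = P/D = 0.640129); state ← (V=0, rpm=0)
set_airspeed(84.46): V ← 84.46 m/s
throttle_to(1730): rpm ← 1730
throttle_to(7966): rpm ← 7966
adjust_throttle(+1121): rpm ← 7966 +1121 = 9087
adjust_airspeed(+11.97): V ← 84.46 +11.97 = 96.43 m/s
set_airspeed(11.01): V ← 11.01 m/s
set_airspeed(40.63): V ← 40.63 m/s
final state: V = 40.63 m/s, rpm = 9087 → n = rpm/60 = 151.450000 rev/s
J = V / (n·D) = 40.63 / (151.450000 × 2.487) = 0.107870
regime bands: climb J<0.3201 | cruise [0.3201, 0.6401) | windmill J≥0.6401
J = 0.1079 → climb

J = 0.1079, regime = climb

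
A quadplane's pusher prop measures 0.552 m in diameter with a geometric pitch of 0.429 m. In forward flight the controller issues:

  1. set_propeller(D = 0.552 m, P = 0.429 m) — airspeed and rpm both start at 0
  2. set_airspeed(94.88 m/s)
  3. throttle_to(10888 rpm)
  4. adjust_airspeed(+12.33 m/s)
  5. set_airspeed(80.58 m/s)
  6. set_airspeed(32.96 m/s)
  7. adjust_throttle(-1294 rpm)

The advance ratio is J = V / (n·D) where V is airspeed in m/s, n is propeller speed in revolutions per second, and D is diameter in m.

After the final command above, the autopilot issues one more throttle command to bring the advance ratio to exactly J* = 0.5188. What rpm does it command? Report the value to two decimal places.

set_propeller: D = 0.552 m, P = 0.429 m (p = P/D = 0.777174); state ← (V=0, rpm=0)
set_airspeed(94.88): V ← 94.88 m/s
throttle_to(10888): rpm ← 10888
adjust_airspeed(+12.33): V ← 94.88 +12.33 = 107.21 m/s
set_airspeed(80.58): V ← 80.58 m/s
set_airspeed(32.96): V ← 32.96 m/s
adjust_throttle(-1294): rpm ← 10888 -1294 = 9594
final state: V = 32.96 m/s, rpm = 9594 → n = rpm/60 = 159.900000 rev/s
target J* = 0.5188; solve J* = V/(n·D) for n: n = V/(J*·D) = 32.96/(0.5188 × 0.552) = 115.092801 rev/s
rpm = 60·n = 6905.568033

rpm = 6905.57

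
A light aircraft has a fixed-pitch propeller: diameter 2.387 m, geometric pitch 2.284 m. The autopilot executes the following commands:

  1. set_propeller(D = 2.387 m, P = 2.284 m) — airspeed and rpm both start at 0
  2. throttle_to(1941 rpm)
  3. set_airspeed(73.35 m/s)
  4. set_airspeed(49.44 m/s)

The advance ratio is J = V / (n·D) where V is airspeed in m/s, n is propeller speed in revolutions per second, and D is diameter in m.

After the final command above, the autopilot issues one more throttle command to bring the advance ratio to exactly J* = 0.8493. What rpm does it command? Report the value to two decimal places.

rpm = 1463.24

set_propeller: D = 2.387 m, P = 2.284 m (p = P/D = 0.956850); state ← (V=0, rpm=0)
throttle_to(1941): rpm ← 1941
set_airspeed(73.35): V ← 73.35 m/s
set_airspeed(49.44): V ← 49.44 m/s
final state: V = 49.44 m/s, rpm = 1941 → n = rpm/60 = 32.350000 rev/s
target J* = 0.8493; solve J* = V/(n·D) for n: n = V/(J*·D) = 49.44/(0.8493 × 2.387) = 24.387367 rev/s
rpm = 60·n = 1463.242037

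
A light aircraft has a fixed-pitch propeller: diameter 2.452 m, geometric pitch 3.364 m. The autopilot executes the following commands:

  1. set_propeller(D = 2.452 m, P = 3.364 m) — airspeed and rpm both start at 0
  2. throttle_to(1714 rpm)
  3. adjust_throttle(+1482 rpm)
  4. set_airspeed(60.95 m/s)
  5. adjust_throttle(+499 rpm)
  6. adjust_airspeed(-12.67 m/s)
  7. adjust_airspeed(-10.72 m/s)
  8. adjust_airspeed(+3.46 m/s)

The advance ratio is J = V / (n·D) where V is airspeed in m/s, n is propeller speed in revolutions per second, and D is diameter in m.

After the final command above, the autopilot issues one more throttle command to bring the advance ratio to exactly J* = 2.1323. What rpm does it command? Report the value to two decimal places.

set_propeller: D = 2.452 m, P = 3.364 m (p = P/D = 1.371941); state ← (V=0, rpm=0)
throttle_to(1714): rpm ← 1714
adjust_throttle(+1482): rpm ← 1714 +1482 = 3196
set_airspeed(60.95): V ← 60.95 m/s
adjust_throttle(+499): rpm ← 3196 +499 = 3695
adjust_airspeed(-12.67): V ← 60.95 -12.67 = 48.28 m/s
adjust_airspeed(-10.72): V ← 48.28 -10.72 = 37.56 m/s
adjust_airspeed(+3.46): V ← 37.56 +3.46 = 41.02 m/s
final state: V = 41.02 m/s, rpm = 3695 → n = rpm/60 = 61.583333 rev/s
target J* = 2.1323; solve J* = V/(n·D) for n: n = V/(J*·D) = 41.02/(2.1323 × 2.452) = 7.845613 rev/s
rpm = 60·n = 470.736781

rpm = 470.74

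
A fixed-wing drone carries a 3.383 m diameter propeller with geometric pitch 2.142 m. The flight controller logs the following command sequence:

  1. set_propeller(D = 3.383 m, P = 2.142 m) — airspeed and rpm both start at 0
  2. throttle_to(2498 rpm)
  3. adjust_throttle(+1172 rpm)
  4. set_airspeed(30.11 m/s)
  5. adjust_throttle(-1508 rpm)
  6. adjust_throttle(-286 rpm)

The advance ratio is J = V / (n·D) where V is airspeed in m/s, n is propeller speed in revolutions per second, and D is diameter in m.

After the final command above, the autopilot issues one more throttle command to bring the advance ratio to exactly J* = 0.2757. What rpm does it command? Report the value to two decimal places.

set_propeller: D = 3.383 m, P = 2.142 m (p = P/D = 0.633166); state ← (V=0, rpm=0)
throttle_to(2498): rpm ← 2498
adjust_throttle(+1172): rpm ← 2498 +1172 = 3670
set_airspeed(30.11): V ← 30.11 m/s
adjust_throttle(-1508): rpm ← 3670 -1508 = 2162
adjust_throttle(-286): rpm ← 2162 -286 = 1876
final state: V = 30.11 m/s, rpm = 1876 → n = rpm/60 = 31.266667 rev/s
target J* = 0.2757; solve J* = V/(n·D) for n: n = V/(J*·D) = 30.11/(0.2757 × 3.383) = 32.282859 rev/s
rpm = 60·n = 1936.971550

rpm = 1936.97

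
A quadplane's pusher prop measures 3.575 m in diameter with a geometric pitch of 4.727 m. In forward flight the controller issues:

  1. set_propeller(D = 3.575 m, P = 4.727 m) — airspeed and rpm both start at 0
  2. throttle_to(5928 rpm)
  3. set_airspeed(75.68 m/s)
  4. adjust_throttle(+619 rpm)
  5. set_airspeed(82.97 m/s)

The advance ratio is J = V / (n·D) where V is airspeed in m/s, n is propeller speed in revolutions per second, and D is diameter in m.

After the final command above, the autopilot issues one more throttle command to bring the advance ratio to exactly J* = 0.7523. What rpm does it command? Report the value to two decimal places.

set_propeller: D = 3.575 m, P = 4.727 m (p = P/D = 1.322238); state ← (V=0, rpm=0)
throttle_to(5928): rpm ← 5928
set_airspeed(75.68): V ← 75.68 m/s
adjust_throttle(+619): rpm ← 5928 +619 = 6547
set_airspeed(82.97): V ← 82.97 m/s
final state: V = 82.97 m/s, rpm = 6547 → n = rpm/60 = 109.116667 rev/s
target J* = 0.7523; solve J* = V/(n·D) for n: n = V/(J*·D) = 82.97/(0.7523 × 3.575) = 30.849916 rev/s
rpm = 60·n = 1850.994944

rpm = 1850.99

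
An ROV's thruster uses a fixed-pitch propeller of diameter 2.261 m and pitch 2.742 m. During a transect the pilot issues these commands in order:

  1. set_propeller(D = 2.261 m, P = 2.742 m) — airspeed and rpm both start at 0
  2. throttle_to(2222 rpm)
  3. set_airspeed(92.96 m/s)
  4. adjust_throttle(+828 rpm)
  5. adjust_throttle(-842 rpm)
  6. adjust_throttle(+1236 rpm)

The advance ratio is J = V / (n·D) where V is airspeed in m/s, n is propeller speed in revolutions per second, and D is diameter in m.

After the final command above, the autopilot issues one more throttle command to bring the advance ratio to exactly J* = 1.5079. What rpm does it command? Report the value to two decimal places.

set_propeller: D = 2.261 m, P = 2.742 m (p = P/D = 1.212738); state ← (V=0, rpm=0)
throttle_to(2222): rpm ← 2222
set_airspeed(92.96): V ← 92.96 m/s
adjust_throttle(+828): rpm ← 2222 +828 = 3050
adjust_throttle(-842): rpm ← 3050 -842 = 2208
adjust_throttle(+1236): rpm ← 2208 +1236 = 3444
final state: V = 92.96 m/s, rpm = 3444 → n = rpm/60 = 57.400000 rev/s
target J* = 1.5079; solve J* = V/(n·D) for n: n = V/(J*·D) = 92.96/(1.5079 × 2.261) = 27.266099 rev/s
rpm = 60·n = 1635.965956

rpm = 1635.97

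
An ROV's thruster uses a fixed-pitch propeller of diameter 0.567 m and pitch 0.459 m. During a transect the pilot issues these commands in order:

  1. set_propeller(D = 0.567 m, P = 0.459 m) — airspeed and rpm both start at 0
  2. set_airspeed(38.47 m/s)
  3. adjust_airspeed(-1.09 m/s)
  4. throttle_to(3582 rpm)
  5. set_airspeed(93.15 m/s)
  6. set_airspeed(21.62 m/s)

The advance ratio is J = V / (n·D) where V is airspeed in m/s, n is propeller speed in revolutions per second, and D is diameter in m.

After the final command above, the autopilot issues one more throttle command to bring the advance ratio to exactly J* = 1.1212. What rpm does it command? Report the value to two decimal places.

set_propeller: D = 0.567 m, P = 0.459 m (p = P/D = 0.809524); state ← (V=0, rpm=0)
set_airspeed(38.47): V ← 38.47 m/s
adjust_airspeed(-1.09): V ← 38.47 -1.09 = 37.38 m/s
throttle_to(3582): rpm ← 3582
set_airspeed(93.15): V ← 93.15 m/s
set_airspeed(21.62): V ← 21.62 m/s
final state: V = 21.62 m/s, rpm = 3582 → n = rpm/60 = 59.700000 rev/s
target J* = 1.1212; solve J* = V/(n·D) for n: n = V/(J*·D) = 21.62/(1.1212 × 0.567) = 34.008662 rev/s
rpm = 60·n = 2040.519700

rpm = 2040.52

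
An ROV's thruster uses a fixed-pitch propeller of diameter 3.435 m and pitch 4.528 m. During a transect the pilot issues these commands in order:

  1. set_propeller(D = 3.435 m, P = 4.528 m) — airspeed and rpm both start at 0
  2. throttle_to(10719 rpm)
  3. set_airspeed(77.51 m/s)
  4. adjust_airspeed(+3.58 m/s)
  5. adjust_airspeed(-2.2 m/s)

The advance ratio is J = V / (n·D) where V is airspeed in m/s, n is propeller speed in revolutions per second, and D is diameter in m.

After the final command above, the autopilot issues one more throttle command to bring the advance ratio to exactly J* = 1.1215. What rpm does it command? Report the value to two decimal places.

set_propeller: D = 3.435 m, P = 4.528 m (p = P/D = 1.318195); state ← (V=0, rpm=0)
throttle_to(10719): rpm ← 10719
set_airspeed(77.51): V ← 77.51 m/s
adjust_airspeed(+3.58): V ← 77.51 +3.58 = 81.09 m/s
adjust_airspeed(-2.2): V ← 81.09 -2.2 = 78.89 m/s
final state: V = 78.89 m/s, rpm = 10719 → n = rpm/60 = 178.650000 rev/s
target J* = 1.1215; solve J* = V/(n·D) for n: n = V/(J*·D) = 78.89/(1.1215 × 3.435) = 20.478396 rev/s
rpm = 60·n = 1228.703760

rpm = 1228.70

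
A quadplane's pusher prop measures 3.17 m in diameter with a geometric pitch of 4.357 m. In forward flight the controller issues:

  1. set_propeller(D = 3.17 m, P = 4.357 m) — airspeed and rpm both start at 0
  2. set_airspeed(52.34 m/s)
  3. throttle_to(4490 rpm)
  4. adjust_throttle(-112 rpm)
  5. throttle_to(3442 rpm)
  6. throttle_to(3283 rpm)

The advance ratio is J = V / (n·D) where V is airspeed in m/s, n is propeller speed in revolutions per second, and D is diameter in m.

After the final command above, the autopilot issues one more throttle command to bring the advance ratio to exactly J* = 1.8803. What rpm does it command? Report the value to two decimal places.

rpm = 526.86

set_propeller: D = 3.17 m, P = 4.357 m (p = P/D = 1.374448); state ← (V=0, rpm=0)
set_airspeed(52.34): V ← 52.34 m/s
throttle_to(4490): rpm ← 4490
adjust_throttle(-112): rpm ← 4490 -112 = 4378
throttle_to(3442): rpm ← 3442
throttle_to(3283): rpm ← 3283
final state: V = 52.34 m/s, rpm = 3283 → n = rpm/60 = 54.716667 rev/s
target J* = 1.8803; solve J* = V/(n·D) for n: n = V/(J*·D) = 52.34/(1.8803 × 3.17) = 8.781067 rev/s
rpm = 60·n = 526.864043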